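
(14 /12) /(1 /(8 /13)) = 28 /39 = 0.72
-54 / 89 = -0.61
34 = 34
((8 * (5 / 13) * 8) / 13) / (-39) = -0.05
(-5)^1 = -5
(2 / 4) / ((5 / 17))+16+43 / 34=1612 / 85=18.96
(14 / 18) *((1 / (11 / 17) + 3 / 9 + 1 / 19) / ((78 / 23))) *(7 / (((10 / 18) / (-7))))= -9553579 / 244530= -39.07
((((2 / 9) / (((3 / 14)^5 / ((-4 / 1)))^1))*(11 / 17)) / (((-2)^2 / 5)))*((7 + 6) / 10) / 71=-76908832 / 2639709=-29.14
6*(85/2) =255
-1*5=-5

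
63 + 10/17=1081/17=63.59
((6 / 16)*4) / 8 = 3 / 16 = 0.19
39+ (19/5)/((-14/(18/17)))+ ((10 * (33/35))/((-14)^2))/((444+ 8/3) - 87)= 2435669643/62916490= 38.71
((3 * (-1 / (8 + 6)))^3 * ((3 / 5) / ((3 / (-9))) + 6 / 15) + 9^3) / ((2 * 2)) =1428867 / 7840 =182.25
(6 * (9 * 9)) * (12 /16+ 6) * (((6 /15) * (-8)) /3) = -17496 /5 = -3499.20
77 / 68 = 1.13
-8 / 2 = -4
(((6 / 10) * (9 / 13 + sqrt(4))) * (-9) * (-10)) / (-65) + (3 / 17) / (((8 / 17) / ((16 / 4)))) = -249 / 338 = -0.74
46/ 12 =23/ 6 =3.83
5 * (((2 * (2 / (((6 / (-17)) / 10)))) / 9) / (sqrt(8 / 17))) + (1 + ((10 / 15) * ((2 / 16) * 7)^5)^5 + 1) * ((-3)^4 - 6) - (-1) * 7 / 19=273845978685901554932355133 / 1816930504284095995969536 - 425 * sqrt(34) / 27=58.94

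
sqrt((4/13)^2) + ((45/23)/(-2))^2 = 34789/27508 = 1.26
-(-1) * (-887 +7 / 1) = -880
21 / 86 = 0.24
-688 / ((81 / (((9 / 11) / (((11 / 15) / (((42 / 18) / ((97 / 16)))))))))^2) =-215756800 / 11158330689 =-0.02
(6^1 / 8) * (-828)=-621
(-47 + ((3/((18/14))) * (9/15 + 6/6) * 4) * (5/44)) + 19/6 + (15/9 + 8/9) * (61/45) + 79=40.33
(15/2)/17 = 15/34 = 0.44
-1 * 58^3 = -195112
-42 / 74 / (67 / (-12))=252 / 2479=0.10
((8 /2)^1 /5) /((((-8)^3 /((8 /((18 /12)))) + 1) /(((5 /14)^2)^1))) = -1 /931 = -0.00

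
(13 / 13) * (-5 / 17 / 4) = -5 / 68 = -0.07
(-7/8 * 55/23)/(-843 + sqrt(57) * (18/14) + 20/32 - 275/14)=21560 * sqrt(57)/5954411327 + 43365245/17863233981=0.00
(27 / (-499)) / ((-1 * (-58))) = -0.00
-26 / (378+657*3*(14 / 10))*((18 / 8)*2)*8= -520 / 1743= -0.30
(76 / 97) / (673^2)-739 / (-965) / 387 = 32495692087 / 16407414170415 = 0.00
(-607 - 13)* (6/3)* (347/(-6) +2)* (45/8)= 778875/2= 389437.50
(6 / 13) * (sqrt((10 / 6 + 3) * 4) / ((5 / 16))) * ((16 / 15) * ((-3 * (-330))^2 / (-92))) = -3345408 * sqrt(42) / 299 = -72510.78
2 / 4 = 1 / 2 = 0.50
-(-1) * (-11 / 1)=-11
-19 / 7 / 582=-19 / 4074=-0.00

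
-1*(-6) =6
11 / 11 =1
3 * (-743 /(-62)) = 2229 /62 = 35.95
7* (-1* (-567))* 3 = 11907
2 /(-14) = -1 /7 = -0.14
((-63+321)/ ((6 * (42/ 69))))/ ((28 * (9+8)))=0.15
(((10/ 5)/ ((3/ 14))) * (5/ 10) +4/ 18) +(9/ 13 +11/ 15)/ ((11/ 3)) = 33962/ 6435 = 5.28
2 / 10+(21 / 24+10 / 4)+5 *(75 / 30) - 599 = -23317 / 40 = -582.92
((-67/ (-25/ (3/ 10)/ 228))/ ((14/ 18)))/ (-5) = -206226/ 4375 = -47.14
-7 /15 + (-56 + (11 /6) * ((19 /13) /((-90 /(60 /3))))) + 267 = 209.94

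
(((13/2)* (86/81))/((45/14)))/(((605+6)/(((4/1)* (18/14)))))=0.02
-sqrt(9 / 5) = -3*sqrt(5) / 5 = -1.34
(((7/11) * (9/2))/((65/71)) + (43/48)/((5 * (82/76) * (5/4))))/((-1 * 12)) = -1433863/5276700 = -0.27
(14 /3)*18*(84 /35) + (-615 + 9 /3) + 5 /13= -26651 /65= -410.02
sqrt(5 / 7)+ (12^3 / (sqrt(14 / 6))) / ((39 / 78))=sqrt(35) / 7+ 3456* sqrt(21) / 7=2263.33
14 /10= 7 /5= 1.40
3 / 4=0.75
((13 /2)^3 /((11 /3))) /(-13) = -507 /88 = -5.76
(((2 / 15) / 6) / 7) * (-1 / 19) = -1 / 5985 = -0.00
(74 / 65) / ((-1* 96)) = -37 / 3120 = -0.01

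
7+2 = 9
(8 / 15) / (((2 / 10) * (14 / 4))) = 16 / 21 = 0.76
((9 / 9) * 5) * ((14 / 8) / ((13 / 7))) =245 / 52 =4.71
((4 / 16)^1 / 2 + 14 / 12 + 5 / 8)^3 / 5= 12167 / 8640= 1.41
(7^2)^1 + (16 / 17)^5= 49.74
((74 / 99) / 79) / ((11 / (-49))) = -3626 / 86031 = -0.04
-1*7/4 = -7/4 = -1.75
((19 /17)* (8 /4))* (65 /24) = 1235 /204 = 6.05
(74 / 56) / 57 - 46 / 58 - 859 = -39793591 / 46284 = -859.77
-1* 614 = -614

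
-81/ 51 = -27/ 17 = -1.59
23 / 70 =0.33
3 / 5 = 0.60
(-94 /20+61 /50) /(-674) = 87 /16850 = 0.01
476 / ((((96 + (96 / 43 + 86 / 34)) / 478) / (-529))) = -87984850072 / 73657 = -1194521.23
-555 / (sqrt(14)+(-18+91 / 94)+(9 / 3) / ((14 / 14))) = 53.93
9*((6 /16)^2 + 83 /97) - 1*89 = -496847 /6208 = -80.03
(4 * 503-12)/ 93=2000/ 93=21.51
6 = 6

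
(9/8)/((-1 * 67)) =-9/536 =-0.02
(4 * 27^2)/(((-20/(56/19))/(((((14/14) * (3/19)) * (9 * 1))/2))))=-551124/1805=-305.33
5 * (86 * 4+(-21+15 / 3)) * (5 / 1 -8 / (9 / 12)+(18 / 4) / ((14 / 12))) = -62320 / 21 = -2967.62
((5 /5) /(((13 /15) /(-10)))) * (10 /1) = -1500 /13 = -115.38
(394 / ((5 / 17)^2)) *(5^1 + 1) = 683196 / 25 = 27327.84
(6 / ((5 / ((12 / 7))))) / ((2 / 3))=108 / 35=3.09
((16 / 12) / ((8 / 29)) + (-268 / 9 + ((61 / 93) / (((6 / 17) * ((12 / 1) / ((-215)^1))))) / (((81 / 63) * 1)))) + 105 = 3263783 / 60264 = 54.16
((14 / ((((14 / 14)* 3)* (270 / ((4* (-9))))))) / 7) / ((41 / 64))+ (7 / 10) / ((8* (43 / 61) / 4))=113531 / 317340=0.36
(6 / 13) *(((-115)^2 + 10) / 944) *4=39705 / 1534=25.88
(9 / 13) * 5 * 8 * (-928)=-334080 / 13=-25698.46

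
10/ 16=5/ 8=0.62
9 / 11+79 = 878 / 11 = 79.82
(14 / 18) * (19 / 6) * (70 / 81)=4655 / 2187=2.13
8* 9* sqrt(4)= 144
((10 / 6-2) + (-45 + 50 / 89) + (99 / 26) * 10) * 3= -23237 / 1157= -20.08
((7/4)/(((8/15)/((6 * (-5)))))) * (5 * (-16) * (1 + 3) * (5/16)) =39375/4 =9843.75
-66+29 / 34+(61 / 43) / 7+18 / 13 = -63.56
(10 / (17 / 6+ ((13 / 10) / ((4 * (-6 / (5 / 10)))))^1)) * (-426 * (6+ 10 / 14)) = -32035200 / 3143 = -10192.55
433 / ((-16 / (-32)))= 866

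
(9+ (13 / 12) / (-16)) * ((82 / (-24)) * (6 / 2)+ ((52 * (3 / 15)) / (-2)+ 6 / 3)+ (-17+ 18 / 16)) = -261.94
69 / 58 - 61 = -3469 / 58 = -59.81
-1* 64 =-64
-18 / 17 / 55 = -18 / 935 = -0.02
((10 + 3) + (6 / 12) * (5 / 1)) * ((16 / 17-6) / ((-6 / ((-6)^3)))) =-47988 / 17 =-2822.82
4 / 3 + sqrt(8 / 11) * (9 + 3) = 4 / 3 + 24 * sqrt(22) / 11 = 11.57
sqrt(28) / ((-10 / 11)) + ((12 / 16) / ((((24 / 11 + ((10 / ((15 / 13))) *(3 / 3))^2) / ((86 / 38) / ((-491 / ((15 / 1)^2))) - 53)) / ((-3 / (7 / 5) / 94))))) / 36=2227995 / 6710237752 - 11 *sqrt(7) / 5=-5.82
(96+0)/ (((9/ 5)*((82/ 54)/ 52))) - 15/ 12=299315/ 164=1825.09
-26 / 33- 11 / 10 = -623 / 330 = -1.89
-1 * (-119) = 119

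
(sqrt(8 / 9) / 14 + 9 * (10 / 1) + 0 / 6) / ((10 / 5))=sqrt(2) / 42 + 45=45.03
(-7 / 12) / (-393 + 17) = 7 / 4512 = 0.00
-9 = -9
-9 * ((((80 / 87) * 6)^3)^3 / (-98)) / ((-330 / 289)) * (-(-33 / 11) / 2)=-571464.77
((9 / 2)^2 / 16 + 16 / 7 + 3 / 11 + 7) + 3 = 68125 / 4928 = 13.82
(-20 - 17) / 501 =-37 / 501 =-0.07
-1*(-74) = 74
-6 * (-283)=1698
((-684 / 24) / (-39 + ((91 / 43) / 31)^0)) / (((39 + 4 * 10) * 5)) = 3 / 1580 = 0.00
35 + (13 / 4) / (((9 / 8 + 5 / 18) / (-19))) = -911 / 101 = -9.02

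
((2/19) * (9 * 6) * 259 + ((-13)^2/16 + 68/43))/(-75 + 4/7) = -135824367/6810512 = -19.94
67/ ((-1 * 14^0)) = -67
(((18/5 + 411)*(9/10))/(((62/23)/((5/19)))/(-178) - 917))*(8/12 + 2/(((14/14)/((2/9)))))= -4243431/9386084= -0.45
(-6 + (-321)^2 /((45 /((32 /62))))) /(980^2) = 91127 /74431000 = 0.00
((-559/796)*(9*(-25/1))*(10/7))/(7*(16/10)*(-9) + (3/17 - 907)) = -53454375/238615328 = -0.22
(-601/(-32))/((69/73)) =43873/2208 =19.87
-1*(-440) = 440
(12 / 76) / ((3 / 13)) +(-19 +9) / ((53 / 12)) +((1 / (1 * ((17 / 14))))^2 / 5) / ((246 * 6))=-848279812 / 536937435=-1.58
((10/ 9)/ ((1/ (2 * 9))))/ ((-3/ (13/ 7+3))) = -680/ 21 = -32.38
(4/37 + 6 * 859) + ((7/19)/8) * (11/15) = 434803409/84360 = 5154.14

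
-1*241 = -241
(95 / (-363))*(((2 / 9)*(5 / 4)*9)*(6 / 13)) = -475 / 1573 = -0.30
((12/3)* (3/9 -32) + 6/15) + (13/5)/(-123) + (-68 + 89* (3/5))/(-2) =-9757/82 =-118.99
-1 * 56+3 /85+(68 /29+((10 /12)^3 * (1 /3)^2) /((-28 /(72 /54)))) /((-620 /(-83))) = -694430499451 /12478263840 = -55.65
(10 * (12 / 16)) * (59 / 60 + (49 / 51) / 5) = 1199 / 136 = 8.82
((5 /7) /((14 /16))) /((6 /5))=100 /147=0.68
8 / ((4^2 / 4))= 2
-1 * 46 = -46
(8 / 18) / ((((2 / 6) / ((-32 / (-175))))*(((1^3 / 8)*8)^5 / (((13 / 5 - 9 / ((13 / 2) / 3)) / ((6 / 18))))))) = -12928 / 11375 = -1.14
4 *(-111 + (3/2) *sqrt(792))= -444 + 36 *sqrt(22)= -275.15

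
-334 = -334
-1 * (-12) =12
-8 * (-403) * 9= 29016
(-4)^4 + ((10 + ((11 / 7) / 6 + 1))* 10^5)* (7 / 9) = 23656912 / 27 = 876181.93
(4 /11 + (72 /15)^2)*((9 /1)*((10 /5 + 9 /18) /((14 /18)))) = 260658 /385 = 677.03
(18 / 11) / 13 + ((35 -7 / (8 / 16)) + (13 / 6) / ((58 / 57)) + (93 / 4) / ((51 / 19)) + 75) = 7537538 / 70499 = 106.92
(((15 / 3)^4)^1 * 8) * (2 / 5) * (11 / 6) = 11000 / 3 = 3666.67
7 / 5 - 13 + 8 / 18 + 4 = -322 / 45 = -7.16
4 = 4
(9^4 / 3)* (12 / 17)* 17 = 26244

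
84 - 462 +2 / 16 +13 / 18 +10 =-26435 / 72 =-367.15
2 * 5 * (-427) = -4270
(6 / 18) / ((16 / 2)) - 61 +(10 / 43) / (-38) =-1195391 / 19608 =-60.96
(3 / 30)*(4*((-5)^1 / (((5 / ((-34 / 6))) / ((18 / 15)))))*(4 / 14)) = 136 / 175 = 0.78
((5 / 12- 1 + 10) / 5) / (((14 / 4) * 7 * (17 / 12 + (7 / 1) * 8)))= 226 / 168805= 0.00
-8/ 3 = -2.67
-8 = -8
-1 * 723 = -723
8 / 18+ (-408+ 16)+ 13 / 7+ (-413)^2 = 10721296 / 63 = 170179.30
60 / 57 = 20 / 19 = 1.05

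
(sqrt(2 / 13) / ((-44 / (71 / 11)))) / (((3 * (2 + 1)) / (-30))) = 355 * sqrt(26) / 9438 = 0.19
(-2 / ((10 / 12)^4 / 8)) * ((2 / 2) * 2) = -41472 / 625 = -66.36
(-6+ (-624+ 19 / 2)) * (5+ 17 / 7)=-32266 / 7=-4609.43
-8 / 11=-0.73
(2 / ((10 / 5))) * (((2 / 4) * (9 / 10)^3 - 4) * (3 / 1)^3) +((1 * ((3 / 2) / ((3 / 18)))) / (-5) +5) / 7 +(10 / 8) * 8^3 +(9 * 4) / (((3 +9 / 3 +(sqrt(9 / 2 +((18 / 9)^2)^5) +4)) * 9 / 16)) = 704 * sqrt(34) / 1857 +14080760117 / 25998000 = 543.82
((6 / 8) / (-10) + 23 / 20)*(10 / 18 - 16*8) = -137.00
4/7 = 0.57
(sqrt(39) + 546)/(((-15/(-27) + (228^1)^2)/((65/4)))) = 585* sqrt(39)/1871444 + 159705/935722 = 0.17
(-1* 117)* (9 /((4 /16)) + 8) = -5148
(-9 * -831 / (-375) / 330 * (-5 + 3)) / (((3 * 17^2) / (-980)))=-54292 / 397375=-0.14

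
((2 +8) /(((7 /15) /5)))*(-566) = -60642.86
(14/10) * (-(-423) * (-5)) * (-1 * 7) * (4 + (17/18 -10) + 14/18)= -177331/2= -88665.50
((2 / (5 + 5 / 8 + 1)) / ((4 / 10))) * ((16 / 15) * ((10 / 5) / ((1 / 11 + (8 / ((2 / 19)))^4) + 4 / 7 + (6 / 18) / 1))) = 9856 / 204226566479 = 0.00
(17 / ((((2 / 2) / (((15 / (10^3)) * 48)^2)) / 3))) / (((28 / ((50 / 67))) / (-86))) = -710532 / 11725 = -60.60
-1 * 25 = -25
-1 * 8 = -8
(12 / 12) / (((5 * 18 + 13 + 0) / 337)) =337 / 103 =3.27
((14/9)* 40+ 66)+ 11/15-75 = 2428/45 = 53.96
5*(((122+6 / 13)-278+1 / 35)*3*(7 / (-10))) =212271 / 130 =1632.85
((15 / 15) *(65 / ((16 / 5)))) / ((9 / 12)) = 27.08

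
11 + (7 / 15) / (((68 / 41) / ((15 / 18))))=11.23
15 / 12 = 5 / 4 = 1.25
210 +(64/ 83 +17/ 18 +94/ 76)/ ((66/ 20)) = 210.89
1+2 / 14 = 8 / 7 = 1.14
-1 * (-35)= 35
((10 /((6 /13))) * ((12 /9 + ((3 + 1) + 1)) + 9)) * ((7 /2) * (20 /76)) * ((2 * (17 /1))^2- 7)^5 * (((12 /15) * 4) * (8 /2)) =149031077236519383360 /19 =7843740907185230703.16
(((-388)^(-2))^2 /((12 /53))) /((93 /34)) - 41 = -518495460022907 /12646230732288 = -41.00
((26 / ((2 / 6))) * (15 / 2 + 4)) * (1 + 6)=6279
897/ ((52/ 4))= 69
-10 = -10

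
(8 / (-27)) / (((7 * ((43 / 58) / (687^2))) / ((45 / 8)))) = -45623670 / 301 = -151573.65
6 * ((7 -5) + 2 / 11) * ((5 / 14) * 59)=21240 / 77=275.84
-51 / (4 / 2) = -51 / 2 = -25.50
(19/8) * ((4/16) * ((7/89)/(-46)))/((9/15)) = -665/393024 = -0.00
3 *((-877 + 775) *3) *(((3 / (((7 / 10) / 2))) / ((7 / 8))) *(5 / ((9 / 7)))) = -244800 / 7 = -34971.43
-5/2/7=-5/14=-0.36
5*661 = 3305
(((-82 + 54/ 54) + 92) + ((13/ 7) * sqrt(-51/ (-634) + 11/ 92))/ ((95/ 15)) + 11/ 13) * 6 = 117 * sqrt(42528403)/ 969703 + 924/ 13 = 71.86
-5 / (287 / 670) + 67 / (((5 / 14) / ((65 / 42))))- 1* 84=167603 / 861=194.66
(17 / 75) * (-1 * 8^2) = -1088 / 75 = -14.51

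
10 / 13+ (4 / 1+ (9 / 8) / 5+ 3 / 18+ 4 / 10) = 1735 / 312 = 5.56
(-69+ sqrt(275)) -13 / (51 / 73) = -4468 / 51+ 5 * sqrt(11) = -71.02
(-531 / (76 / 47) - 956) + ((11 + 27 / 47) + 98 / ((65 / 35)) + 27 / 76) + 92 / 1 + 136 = -23024887 / 23218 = -991.68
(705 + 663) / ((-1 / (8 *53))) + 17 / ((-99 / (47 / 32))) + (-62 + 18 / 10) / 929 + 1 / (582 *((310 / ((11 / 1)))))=-5133180151425257 / 8849817504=-580032.32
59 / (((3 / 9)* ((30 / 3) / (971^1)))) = 171867 / 10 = 17186.70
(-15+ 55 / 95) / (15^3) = -274 / 64125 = -0.00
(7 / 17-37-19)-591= -10992 / 17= -646.59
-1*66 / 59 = -66 / 59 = -1.12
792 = 792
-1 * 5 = -5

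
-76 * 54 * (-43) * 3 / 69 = 176472 / 23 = 7672.70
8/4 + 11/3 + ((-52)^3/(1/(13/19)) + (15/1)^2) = -5470564/57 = -95974.81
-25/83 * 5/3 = -125/249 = -0.50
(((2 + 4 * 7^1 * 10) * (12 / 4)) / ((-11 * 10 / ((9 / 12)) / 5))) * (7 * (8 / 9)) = -1974 / 11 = -179.45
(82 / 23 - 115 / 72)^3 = 7.62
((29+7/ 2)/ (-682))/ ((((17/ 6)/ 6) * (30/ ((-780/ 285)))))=0.01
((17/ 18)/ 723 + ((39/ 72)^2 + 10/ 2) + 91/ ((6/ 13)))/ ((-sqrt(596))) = -84314635 *sqrt(149)/ 124101504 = -8.29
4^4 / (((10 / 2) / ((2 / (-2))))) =-256 / 5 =-51.20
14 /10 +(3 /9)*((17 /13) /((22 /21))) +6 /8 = 7339 /2860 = 2.57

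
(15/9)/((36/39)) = 65/36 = 1.81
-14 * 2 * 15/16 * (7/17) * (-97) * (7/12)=166355/272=611.60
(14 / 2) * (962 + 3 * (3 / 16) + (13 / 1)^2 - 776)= 39823 / 16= 2488.94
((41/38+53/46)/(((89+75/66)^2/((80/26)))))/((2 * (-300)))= -2420/1718410293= -0.00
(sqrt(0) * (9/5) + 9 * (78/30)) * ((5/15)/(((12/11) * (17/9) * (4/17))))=1287/80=16.09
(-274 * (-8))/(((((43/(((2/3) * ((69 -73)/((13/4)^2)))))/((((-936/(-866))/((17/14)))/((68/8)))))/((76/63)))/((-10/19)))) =179568640/209854749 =0.86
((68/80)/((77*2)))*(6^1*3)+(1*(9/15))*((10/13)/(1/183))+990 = 21512709/20020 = 1074.56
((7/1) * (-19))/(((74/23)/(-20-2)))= 33649/37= 909.43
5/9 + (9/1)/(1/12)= 977/9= 108.56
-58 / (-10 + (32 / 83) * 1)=2407 / 399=6.03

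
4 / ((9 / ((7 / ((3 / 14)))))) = 392 / 27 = 14.52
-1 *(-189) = 189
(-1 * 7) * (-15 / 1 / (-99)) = -35 / 33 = -1.06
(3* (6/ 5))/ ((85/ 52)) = 936/ 425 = 2.20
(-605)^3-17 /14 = -3100231767 /14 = -221445126.21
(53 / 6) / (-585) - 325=-1140803 / 3510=-325.02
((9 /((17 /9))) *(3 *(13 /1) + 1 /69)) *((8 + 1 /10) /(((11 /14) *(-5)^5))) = -41211828 /67203125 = -0.61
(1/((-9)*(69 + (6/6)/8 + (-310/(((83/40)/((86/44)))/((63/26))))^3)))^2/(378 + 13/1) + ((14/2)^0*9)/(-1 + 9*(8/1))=6398943615683498728304720041473373329409642242695/50480555190392045523192575005249260707709946982889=0.13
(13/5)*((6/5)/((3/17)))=442/25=17.68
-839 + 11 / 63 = -52846 / 63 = -838.83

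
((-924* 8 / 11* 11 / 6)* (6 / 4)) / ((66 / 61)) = -1708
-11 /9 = -1.22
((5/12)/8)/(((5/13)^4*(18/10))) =28561/21600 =1.32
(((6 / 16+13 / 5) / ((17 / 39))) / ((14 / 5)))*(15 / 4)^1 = 585 / 64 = 9.14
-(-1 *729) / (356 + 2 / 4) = 1458 / 713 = 2.04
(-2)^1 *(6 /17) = -12 /17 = -0.71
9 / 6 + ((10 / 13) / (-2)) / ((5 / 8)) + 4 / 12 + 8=719 / 78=9.22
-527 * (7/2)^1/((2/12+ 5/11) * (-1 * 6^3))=40579/2952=13.75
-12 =-12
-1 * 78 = -78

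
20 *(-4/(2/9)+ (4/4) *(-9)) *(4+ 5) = -4860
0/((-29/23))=0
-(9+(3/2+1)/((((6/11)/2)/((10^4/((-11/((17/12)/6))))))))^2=-2796505924/729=-3836084.94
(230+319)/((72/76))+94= 1347/2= 673.50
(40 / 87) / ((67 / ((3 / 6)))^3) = 5 / 26166381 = 0.00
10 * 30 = 300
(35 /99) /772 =35 /76428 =0.00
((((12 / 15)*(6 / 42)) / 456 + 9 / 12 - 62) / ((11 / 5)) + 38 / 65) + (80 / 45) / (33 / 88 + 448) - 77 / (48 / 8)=-492242816827 / 12279807540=-40.09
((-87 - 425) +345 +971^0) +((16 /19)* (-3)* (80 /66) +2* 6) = -32826 /209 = -157.06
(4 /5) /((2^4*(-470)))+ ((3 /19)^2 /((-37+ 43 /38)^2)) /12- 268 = -99576457327 /371553800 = -268.00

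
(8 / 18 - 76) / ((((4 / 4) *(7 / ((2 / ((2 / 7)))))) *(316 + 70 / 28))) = -1360 / 5733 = -0.24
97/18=5.39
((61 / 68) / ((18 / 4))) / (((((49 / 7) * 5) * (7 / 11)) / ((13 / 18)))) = 8723 / 1349460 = 0.01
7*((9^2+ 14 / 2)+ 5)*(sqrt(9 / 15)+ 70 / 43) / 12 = 217*sqrt(15) / 20+ 7595 / 86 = 130.34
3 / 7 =0.43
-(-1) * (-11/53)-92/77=-5723/4081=-1.40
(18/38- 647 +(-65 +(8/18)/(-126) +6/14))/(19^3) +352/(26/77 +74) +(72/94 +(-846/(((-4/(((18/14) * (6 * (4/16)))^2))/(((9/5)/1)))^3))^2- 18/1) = 375295851407410132584413975747826563179/23852261445716712730853376000000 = 15734183.20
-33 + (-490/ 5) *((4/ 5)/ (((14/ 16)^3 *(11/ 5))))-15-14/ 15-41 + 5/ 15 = -54976/ 385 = -142.79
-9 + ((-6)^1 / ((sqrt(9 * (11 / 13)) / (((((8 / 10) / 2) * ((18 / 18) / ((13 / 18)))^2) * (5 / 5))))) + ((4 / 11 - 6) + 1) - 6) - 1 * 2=-238 / 11 - 1296 * sqrt(143) / 9295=-23.30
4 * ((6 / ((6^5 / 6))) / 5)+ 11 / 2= 743 / 135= 5.50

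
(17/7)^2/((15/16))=4624/735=6.29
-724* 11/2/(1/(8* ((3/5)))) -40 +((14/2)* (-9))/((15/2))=-19162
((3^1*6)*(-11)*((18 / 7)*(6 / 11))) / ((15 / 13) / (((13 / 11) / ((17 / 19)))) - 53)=3121092 / 585823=5.33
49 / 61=0.80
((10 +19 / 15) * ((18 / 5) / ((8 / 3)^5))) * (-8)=-2.41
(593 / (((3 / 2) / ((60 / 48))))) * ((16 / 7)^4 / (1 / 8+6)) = 2202.19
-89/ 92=-0.97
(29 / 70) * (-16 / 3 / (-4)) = 58 / 105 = 0.55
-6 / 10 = -0.60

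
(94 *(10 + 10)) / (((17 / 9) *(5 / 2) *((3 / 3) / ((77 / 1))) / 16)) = 8338176 / 17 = 490480.94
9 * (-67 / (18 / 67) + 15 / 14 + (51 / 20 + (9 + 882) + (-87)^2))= 10349933 / 140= 73928.09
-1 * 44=-44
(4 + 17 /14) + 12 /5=533 /70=7.61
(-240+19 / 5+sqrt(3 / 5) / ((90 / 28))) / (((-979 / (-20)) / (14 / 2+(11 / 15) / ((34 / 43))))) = -9549566 / 249645+113204*sqrt(15) / 11234025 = -38.21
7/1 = 7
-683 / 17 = -40.18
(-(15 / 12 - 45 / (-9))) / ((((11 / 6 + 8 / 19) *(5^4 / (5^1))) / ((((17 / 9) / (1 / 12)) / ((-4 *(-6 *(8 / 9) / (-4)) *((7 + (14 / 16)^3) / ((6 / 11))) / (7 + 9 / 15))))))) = 277248 / 5441975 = 0.05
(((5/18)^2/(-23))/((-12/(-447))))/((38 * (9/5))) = -18625/10194336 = -0.00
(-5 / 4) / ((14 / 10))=-25 / 28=-0.89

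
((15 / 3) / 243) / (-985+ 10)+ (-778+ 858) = 3790799 / 47385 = 80.00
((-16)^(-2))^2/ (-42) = -0.00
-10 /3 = -3.33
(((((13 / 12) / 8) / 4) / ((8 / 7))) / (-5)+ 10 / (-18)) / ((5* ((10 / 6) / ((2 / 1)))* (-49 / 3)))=25873 / 3136000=0.01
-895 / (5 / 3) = -537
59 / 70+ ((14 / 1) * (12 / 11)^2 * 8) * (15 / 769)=22424291 / 6513430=3.44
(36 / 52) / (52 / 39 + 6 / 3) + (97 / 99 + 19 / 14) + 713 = 32231708 / 45045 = 715.54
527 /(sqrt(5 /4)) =1054* sqrt(5) /5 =471.36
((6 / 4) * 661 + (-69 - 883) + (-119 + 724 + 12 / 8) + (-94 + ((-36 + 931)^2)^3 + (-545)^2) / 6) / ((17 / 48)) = 241868481212795968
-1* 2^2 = -4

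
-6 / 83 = -0.07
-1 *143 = -143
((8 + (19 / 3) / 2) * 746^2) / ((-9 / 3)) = -18643286 / 9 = -2071476.22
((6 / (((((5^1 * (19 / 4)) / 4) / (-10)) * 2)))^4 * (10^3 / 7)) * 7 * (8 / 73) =679477248000 / 9513433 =71422.93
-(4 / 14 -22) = 152 / 7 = 21.71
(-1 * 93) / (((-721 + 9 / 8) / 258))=33.33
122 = 122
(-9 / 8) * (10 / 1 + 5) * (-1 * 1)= 135 / 8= 16.88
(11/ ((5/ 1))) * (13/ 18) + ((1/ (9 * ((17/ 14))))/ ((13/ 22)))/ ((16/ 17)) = 4103/ 2340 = 1.75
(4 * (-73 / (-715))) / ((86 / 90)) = 2628 / 6149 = 0.43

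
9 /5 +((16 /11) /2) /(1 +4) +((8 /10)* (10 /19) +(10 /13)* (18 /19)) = 42049 /13585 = 3.10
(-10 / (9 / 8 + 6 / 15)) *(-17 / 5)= 1360 / 61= 22.30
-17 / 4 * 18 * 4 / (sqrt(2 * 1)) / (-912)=51 * sqrt(2) / 304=0.24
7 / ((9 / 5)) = 3.89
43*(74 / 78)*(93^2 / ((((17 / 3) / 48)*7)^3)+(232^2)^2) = 118184306091.41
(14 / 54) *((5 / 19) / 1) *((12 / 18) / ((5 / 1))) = 14 / 1539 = 0.01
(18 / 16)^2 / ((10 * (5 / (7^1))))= 567 / 3200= 0.18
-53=-53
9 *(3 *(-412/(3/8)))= -29664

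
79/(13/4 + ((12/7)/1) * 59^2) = 2212/167179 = 0.01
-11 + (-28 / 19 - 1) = -256 / 19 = -13.47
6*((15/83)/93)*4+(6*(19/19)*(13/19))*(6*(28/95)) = 7.31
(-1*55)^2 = 3025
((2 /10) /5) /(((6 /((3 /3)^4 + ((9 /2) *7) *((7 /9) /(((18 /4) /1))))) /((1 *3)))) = 29 /225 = 0.13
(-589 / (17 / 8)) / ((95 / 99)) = -24552 / 85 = -288.85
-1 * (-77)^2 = -5929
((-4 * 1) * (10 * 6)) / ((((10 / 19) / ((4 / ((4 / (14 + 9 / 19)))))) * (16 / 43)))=-35475 / 2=-17737.50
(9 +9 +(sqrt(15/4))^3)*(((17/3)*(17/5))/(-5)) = -1734/25-289*sqrt(15)/40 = -97.34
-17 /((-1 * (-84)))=-17 /84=-0.20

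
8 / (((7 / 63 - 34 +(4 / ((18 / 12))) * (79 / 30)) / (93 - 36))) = -6840 / 403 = -16.97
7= 7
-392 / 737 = -0.53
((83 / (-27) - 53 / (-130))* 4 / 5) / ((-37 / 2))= 37436 / 324675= 0.12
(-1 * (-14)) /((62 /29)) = 203 /31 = 6.55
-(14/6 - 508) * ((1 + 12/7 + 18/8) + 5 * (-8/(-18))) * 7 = 2747287/108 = 25437.84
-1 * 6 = -6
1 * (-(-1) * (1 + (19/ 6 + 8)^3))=300979/ 216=1393.42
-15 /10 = -3 /2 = -1.50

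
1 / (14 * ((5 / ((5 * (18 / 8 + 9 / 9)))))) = 13 / 56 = 0.23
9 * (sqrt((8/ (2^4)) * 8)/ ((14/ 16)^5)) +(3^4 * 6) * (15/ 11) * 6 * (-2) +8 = -1462309280/ 184877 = -7909.63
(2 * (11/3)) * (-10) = -220/3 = -73.33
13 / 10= 1.30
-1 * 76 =-76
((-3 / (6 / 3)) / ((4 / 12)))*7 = -63 / 2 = -31.50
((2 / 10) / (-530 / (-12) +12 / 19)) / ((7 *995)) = 114 / 177851275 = 0.00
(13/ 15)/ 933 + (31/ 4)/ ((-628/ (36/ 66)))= -1121927/ 193354920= -0.01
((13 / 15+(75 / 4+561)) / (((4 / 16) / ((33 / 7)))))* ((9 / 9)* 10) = 766414 / 7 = 109487.71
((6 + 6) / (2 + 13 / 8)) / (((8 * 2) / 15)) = 3.10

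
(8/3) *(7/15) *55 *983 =605528/9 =67280.89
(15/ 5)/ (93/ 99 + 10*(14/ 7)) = 99/ 691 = 0.14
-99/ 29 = -3.41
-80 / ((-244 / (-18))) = -360 / 61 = -5.90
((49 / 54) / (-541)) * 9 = -49 / 3246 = -0.02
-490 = -490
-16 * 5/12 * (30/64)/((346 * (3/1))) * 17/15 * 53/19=-4505/473328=-0.01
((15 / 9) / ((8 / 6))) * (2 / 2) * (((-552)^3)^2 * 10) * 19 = 6718898498892595200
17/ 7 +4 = 45/ 7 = 6.43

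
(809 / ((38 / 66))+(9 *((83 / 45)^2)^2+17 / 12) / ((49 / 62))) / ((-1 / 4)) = -2610773899802 / 424186875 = -6154.77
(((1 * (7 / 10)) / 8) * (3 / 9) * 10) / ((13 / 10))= 35 / 156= 0.22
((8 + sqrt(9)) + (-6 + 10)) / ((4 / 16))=60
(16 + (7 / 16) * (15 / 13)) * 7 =24031 / 208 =115.53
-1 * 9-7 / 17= -9.41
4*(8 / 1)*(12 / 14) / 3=64 / 7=9.14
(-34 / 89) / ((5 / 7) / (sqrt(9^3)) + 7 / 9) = -3213 / 6764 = -0.48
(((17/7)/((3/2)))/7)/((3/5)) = 170/441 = 0.39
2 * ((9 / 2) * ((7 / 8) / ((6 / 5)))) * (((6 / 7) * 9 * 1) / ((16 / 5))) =2025 / 128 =15.82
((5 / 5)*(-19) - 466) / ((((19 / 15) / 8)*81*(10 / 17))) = -32980 / 513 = -64.29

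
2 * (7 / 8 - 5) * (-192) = 1584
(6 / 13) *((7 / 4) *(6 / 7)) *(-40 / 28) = -90 / 91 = -0.99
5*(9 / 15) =3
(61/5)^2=3721/25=148.84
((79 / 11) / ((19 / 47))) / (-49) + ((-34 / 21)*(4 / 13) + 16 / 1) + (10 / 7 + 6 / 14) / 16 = 97487485 / 6390384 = 15.26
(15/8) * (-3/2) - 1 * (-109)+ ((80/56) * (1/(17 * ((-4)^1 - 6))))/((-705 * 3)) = 427612831/4026960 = 106.19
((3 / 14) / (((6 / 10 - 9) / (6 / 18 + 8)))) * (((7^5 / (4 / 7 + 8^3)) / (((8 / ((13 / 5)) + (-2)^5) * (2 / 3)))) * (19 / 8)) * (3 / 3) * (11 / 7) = 8960875 / 6641664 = 1.35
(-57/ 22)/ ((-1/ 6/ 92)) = 1430.18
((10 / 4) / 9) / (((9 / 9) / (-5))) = -25 / 18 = -1.39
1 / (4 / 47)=47 / 4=11.75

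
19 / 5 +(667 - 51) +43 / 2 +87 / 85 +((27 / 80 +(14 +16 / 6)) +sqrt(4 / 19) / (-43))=2690057 / 4080 - 2*sqrt(19) / 817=659.32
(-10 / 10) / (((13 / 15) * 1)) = -15 / 13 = -1.15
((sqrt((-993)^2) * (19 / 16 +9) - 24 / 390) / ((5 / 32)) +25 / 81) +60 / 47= 80107111769 / 1237275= 64744.79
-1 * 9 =-9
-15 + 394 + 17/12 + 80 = 5525/12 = 460.42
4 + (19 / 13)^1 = 71 / 13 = 5.46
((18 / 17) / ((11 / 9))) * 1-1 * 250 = -46588 / 187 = -249.13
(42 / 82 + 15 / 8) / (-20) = -783 / 6560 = -0.12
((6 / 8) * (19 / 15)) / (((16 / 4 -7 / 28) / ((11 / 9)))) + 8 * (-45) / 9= -26791 / 675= -39.69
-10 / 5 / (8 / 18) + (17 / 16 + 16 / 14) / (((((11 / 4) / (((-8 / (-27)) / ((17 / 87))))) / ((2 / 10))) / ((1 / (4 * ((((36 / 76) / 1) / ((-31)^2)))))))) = 63008956 / 530145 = 118.85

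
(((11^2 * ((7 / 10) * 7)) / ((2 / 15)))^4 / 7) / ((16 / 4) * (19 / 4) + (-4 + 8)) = 14299234230766023 / 5888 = 2428538422344.77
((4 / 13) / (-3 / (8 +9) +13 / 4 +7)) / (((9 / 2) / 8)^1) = 0.05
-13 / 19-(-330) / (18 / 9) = 164.32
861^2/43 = 741321/43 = 17240.02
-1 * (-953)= 953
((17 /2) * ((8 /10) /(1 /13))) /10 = 221 /25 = 8.84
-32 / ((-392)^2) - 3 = -14407 / 4802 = -3.00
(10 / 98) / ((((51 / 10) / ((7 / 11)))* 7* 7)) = 50 / 192423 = 0.00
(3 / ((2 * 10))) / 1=3 / 20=0.15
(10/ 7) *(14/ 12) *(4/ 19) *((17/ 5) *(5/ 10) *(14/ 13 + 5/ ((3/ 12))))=9316/ 741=12.57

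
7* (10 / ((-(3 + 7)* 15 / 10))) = -14 / 3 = -4.67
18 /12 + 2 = 7 /2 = 3.50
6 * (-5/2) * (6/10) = -9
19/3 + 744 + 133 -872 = 34/3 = 11.33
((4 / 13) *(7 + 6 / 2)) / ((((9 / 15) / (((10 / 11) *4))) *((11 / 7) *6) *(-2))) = -14000 / 14157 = -0.99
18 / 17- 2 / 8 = 55 / 68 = 0.81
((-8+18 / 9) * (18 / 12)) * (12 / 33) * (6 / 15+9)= -1692 / 55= -30.76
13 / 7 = 1.86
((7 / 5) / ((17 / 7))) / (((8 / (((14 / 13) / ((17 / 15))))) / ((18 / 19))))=0.06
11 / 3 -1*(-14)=53 / 3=17.67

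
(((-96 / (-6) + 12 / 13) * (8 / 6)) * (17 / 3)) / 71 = 1.80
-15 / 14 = -1.07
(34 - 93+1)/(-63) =58/63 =0.92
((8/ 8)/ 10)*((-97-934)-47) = -539/ 5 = -107.80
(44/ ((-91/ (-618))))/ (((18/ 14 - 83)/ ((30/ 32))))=-4635/ 1352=-3.43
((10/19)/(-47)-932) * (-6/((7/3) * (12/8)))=1426776/893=1597.73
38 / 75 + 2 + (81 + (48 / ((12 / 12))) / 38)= 120797 / 1425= 84.77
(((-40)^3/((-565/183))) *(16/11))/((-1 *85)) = -7495680/21131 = -354.72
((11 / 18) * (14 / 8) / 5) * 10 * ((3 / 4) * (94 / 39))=3619 / 936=3.87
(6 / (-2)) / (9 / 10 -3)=10 / 7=1.43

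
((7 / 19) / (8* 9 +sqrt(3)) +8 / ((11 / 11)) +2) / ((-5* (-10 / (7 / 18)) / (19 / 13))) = 1149043 / 10102950 -49* sqrt(3) / 60617700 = 0.11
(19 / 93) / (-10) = -19 / 930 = -0.02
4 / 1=4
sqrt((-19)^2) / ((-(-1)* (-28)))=-19 / 28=-0.68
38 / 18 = 19 / 9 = 2.11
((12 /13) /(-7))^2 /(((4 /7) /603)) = 21708 /1183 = 18.35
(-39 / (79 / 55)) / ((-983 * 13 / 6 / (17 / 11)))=1530 / 77657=0.02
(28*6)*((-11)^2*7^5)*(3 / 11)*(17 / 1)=1584026136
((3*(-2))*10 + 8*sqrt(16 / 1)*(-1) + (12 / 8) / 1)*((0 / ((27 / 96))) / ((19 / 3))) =0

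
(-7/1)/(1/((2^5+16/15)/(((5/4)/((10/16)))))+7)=-1736/1751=-0.99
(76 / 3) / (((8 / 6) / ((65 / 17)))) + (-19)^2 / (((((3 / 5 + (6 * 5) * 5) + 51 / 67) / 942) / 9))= 323935180 / 15963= 20292.88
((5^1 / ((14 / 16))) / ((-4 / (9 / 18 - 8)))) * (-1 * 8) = -600 / 7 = -85.71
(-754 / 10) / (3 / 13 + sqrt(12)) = 4901 / 3365 - 127426 * sqrt(3) / 10095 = -20.41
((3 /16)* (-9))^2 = 729 /256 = 2.85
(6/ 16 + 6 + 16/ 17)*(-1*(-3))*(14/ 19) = 20895/ 1292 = 16.17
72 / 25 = 2.88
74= 74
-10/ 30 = -1/ 3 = -0.33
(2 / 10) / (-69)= -0.00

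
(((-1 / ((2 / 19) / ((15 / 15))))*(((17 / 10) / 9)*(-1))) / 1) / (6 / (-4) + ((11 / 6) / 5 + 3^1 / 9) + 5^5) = 323 / 562356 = 0.00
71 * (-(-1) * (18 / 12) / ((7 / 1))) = 213 / 14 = 15.21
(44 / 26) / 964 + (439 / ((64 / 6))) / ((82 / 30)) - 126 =-456022865 / 4110496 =-110.94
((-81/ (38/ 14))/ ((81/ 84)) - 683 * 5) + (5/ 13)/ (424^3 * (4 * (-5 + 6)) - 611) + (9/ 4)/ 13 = -207601485844149/ 60248138236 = -3445.77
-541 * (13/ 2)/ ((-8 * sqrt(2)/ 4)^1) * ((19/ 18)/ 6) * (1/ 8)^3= 133627 * sqrt(2)/ 442368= 0.43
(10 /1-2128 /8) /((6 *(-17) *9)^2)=-0.00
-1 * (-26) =26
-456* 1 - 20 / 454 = -456.04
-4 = -4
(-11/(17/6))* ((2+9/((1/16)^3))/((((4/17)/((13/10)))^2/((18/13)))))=-1209886821/200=-6049434.10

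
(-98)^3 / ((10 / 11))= -5176556 / 5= -1035311.20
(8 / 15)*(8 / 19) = 64 / 285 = 0.22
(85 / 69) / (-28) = -85 / 1932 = -0.04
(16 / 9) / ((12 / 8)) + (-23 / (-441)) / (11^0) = 1637 / 1323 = 1.24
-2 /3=-0.67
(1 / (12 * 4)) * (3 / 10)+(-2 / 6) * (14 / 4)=-557 / 480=-1.16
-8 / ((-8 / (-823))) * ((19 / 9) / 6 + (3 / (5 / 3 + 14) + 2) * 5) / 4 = -2326.89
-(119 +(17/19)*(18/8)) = -9197/76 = -121.01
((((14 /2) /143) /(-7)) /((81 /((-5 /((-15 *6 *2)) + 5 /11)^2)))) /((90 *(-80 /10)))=36481 /1307807804160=0.00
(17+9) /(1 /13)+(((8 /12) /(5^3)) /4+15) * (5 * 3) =28151 /50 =563.02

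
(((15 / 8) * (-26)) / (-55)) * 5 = 195 / 44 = 4.43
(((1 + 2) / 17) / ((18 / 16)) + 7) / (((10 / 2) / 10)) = 730 / 51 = 14.31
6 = 6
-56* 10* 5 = -2800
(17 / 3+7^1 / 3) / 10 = 4 / 5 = 0.80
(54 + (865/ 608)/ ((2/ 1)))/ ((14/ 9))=598761/ 17024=35.17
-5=-5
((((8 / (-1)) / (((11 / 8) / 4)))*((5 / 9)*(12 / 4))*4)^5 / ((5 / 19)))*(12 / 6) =-26740122787512320000 / 39135393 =-683272116048.82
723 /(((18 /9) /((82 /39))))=9881 /13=760.08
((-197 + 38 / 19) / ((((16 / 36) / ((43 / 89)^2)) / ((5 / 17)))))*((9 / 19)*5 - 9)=1022173425 / 5116966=199.76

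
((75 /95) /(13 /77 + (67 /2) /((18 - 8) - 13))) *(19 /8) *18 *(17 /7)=-75735 /10162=-7.45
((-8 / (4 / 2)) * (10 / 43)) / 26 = -20 / 559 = -0.04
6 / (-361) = -6 / 361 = -0.02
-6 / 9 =-2 / 3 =-0.67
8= 8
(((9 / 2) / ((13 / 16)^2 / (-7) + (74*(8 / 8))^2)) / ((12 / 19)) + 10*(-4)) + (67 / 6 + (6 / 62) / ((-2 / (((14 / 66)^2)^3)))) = -1258554739112710078 / 43651260476551233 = -28.83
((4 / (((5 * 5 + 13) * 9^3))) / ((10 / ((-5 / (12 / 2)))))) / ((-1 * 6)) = 1 / 498636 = 0.00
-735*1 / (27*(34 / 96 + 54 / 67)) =-37520 / 1599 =-23.46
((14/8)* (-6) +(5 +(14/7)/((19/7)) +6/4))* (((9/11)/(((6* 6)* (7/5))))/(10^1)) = -31/5852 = -0.01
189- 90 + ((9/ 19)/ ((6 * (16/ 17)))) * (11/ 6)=120571/ 1216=99.15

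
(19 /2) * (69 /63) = 437 /42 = 10.40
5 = 5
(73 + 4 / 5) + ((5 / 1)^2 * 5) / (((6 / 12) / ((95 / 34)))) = 65648 / 85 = 772.33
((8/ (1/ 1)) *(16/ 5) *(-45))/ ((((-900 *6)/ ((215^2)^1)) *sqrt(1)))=9861.33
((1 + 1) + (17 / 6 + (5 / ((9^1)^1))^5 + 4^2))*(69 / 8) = 56732375 / 314928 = 180.14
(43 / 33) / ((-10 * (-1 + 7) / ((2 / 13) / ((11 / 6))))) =-43 / 23595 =-0.00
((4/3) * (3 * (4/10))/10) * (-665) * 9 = -4788/5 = -957.60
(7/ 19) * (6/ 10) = 21/ 95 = 0.22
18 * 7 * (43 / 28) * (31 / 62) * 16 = 1548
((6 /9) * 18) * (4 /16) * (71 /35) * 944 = 201072 /35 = 5744.91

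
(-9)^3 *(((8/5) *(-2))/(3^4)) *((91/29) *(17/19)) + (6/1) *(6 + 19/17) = 5787186/46835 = 123.57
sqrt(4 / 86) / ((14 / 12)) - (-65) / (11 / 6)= 6 * sqrt(86) / 301 +390 / 11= 35.64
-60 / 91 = -0.66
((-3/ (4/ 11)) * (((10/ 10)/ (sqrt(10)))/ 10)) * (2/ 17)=-33 * sqrt(10)/ 3400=-0.03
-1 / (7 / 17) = -17 / 7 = -2.43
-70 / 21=-10 / 3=-3.33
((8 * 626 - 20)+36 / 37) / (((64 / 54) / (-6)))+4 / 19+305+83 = -17482531 / 703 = -24868.47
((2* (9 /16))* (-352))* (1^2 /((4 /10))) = -990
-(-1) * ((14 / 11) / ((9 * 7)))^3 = 8 / 970299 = 0.00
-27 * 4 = -108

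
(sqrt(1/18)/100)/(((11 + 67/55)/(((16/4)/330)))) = sqrt(2)/604800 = 0.00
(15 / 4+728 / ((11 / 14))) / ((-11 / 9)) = -368397 / 484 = -761.15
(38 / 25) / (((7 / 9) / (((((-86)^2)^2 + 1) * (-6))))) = -112246076484 / 175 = -641406151.34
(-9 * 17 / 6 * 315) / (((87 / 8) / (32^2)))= -21934080 / 29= -756347.59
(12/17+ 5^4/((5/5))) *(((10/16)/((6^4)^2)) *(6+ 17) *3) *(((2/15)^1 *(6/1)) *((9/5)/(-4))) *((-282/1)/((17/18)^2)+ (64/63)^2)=11053816833631/6065185754880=1.82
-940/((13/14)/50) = -658000/13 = -50615.38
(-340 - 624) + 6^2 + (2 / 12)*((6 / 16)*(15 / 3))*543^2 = 1459397 / 16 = 91212.31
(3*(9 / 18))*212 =318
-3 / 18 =-0.17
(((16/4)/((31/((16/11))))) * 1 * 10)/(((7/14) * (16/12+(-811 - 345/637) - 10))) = -1223040/267244769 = -0.00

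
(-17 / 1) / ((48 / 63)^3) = -157437 / 4096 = -38.44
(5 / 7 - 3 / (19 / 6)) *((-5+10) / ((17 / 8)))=-1240 / 2261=-0.55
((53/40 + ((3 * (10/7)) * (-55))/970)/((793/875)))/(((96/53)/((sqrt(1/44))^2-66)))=-113036360825/2599314432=-43.49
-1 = -1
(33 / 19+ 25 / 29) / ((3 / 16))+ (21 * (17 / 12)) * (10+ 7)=3435667 / 6612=519.61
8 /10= 4 /5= 0.80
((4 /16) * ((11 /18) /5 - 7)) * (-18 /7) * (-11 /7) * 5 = -6809 /196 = -34.74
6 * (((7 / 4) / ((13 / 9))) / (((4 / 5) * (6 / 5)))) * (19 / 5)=5985 / 208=28.77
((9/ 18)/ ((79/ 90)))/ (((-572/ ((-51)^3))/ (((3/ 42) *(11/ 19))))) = 5969295/ 1092728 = 5.46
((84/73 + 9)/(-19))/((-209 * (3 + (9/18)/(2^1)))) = 12/15257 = 0.00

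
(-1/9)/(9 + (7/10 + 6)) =-0.01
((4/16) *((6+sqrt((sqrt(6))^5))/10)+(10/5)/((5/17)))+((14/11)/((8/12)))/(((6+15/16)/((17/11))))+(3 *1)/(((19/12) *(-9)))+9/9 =3 *6^(1/4)/20+13890377/1701260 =8.40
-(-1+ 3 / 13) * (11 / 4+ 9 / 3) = 115 / 26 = 4.42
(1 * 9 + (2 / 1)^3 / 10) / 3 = 49 / 15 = 3.27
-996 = -996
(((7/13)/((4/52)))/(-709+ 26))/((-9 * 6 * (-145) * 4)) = -7/21391560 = -0.00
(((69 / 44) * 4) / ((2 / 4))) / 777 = 46 / 2849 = 0.02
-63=-63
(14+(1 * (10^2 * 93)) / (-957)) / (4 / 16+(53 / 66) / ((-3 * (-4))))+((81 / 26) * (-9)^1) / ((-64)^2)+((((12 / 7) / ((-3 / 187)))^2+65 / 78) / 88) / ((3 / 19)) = 3141255812316715 / 3760419446784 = 835.35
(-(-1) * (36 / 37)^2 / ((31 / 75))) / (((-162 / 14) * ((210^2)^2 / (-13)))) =13 / 9825689475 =0.00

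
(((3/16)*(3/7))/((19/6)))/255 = 9/90440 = 0.00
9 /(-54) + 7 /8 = 17 /24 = 0.71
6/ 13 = 0.46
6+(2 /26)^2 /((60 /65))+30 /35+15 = 23875 /1092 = 21.86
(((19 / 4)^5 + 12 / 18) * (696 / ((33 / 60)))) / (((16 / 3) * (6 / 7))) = 7541800175 / 11264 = 669549.02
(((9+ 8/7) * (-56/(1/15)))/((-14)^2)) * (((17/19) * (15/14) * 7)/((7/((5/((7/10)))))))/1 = -13578750/45619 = -297.66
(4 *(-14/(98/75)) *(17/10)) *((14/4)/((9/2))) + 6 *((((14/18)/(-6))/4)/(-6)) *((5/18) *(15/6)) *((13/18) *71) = -7769995/139968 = -55.51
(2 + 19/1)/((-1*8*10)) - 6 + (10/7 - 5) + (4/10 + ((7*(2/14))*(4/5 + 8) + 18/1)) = 1945/112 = 17.37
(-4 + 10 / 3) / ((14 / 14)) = -2 / 3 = -0.67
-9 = -9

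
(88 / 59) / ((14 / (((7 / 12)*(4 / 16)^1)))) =11 / 708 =0.02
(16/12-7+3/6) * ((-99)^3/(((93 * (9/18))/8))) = 862488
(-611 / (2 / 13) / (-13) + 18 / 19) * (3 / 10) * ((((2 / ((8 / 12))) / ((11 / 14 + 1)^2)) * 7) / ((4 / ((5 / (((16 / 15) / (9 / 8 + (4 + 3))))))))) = 280395297 / 48640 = 5764.71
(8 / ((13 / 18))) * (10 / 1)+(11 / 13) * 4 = 1484 / 13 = 114.15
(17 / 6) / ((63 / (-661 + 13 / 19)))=-11849 / 399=-29.70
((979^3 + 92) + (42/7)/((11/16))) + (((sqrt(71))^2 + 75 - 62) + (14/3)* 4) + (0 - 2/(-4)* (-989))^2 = 123889718389/132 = 938558472.64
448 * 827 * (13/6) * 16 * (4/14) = 11009024/3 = 3669674.67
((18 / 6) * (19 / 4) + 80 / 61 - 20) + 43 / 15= -5753 / 3660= -1.57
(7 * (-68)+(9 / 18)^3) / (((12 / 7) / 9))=-79947 / 32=-2498.34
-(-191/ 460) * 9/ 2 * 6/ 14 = 0.80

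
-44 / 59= -0.75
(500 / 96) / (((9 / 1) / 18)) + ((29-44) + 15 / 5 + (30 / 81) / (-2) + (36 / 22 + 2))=2219 / 1188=1.87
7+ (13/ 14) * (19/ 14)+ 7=2991/ 196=15.26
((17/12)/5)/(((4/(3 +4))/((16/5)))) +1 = 194/75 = 2.59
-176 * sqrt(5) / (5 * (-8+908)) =-44 * sqrt(5) / 1125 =-0.09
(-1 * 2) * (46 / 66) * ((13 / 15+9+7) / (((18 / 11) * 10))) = -5819 / 4050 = -1.44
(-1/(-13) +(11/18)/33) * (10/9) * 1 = 335/3159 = 0.11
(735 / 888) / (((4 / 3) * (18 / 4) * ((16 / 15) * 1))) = 1225 / 9472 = 0.13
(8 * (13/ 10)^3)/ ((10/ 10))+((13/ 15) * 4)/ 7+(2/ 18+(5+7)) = 237686/ 7875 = 30.18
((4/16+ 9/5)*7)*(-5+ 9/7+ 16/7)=-41/2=-20.50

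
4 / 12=1 / 3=0.33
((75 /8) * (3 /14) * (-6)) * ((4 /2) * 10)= -3375 /14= -241.07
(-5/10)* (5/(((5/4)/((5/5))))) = -2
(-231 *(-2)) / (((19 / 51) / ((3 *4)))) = 282744 / 19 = 14881.26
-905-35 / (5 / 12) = -989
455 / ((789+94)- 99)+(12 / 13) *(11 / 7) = 2957 / 1456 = 2.03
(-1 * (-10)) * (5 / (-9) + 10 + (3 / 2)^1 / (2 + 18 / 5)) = 24475 / 252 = 97.12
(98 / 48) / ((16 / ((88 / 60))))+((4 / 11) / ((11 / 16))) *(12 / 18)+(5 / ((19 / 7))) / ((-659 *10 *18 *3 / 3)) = 2355119819 / 4363318080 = 0.54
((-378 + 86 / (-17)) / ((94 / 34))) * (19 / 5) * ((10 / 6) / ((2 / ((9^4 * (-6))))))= 811779408 / 47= 17271902.30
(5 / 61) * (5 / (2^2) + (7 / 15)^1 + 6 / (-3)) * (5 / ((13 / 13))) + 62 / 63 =13343 / 15372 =0.87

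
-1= -1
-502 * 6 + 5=-3007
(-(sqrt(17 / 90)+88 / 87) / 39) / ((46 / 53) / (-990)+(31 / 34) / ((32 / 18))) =-139546880 / 2754758981 - 158576*sqrt(170) / 94991689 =-0.07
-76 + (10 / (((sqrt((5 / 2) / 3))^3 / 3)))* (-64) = -2304* sqrt(30) / 5 - 76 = -2599.91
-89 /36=-2.47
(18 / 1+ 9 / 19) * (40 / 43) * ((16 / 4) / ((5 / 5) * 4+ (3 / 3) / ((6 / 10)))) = 168480 / 13889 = 12.13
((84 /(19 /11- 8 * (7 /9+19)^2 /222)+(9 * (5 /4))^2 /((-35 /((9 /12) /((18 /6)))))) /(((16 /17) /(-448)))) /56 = 71693514639 /1096047232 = 65.41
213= 213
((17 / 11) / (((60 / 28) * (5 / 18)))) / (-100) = -0.03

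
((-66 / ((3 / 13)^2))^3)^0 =1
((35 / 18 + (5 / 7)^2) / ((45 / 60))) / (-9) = -4330 / 11907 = -0.36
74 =74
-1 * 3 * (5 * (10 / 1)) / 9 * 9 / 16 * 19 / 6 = -475 / 16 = -29.69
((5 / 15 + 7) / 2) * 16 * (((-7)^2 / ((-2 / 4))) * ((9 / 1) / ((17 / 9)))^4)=-247489947936 / 83521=-2963206.23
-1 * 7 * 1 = -7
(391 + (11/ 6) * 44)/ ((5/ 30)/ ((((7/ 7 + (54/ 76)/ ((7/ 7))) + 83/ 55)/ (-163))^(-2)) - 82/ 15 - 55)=-328438618387000/ 42105089261479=-7.80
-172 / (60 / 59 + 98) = -5074 / 2921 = -1.74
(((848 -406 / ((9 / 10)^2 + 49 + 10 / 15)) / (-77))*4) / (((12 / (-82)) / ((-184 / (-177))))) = 191911272832 / 619151841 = 309.96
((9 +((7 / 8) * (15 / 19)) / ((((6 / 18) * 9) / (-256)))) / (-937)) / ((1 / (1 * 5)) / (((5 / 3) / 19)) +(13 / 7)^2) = 1162525 / 124941454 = 0.01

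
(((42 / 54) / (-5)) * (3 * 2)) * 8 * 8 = -896 / 15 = -59.73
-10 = -10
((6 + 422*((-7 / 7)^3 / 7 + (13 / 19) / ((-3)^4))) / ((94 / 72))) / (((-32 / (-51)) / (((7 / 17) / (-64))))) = 273209 / 685824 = 0.40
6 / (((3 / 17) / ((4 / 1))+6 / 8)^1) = 68 / 9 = 7.56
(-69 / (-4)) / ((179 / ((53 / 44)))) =3657 / 31504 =0.12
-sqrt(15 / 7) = -sqrt(105) / 7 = -1.46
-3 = -3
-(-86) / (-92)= -43 / 46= -0.93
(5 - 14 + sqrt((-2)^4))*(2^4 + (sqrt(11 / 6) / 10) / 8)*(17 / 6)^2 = -5780 / 9 - 289*sqrt(66) / 3456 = -642.90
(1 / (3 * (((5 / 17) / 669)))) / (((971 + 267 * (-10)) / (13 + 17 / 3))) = -212296 / 25485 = -8.33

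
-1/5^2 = -1/25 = -0.04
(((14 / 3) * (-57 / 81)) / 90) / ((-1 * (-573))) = -133 / 2088585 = -0.00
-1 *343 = -343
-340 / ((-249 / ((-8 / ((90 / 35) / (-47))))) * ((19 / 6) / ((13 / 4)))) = 2908360 / 14193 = 204.92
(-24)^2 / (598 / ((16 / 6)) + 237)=256 / 205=1.25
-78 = -78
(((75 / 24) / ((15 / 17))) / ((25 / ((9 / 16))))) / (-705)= -17 / 150400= -0.00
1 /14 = 0.07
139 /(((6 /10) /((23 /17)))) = 15985 /51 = 313.43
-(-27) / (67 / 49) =1323 / 67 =19.75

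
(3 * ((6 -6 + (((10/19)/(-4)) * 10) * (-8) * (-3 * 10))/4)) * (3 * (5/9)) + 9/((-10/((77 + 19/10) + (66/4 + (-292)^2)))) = -73357287/950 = -77218.20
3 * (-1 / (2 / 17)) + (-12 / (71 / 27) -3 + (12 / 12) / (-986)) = -1157353 / 35003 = -33.06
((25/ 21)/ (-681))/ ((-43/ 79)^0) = -25/ 14301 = -0.00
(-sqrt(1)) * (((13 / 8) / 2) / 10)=-13 / 160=-0.08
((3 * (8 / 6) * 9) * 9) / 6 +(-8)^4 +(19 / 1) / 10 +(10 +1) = 41629 / 10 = 4162.90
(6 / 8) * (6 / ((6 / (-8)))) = -6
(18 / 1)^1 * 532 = 9576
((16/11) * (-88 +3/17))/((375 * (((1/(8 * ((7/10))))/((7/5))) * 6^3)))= -585256/47334375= -0.01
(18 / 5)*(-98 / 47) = -1764 / 235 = -7.51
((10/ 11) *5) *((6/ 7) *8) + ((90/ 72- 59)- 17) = -13423/ 308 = -43.58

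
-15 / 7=-2.14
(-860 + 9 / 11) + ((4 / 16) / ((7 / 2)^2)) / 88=-3704791 / 4312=-859.18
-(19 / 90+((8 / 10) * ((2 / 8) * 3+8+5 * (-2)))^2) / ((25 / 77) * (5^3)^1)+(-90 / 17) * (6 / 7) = -152873767 / 33468750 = -4.57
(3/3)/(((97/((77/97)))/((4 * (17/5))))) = 5236/47045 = 0.11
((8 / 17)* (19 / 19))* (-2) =-16 / 17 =-0.94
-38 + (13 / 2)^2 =17 / 4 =4.25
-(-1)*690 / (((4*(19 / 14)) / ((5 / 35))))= 345 / 19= 18.16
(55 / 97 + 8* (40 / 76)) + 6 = 19863 / 1843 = 10.78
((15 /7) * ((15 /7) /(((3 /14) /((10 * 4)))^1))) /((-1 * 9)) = -2000 /21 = -95.24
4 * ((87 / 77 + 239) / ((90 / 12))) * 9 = 88752 / 77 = 1152.62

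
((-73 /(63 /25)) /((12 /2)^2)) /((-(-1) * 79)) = -1825 /179172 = -0.01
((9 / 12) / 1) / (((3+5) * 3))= 1 / 32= 0.03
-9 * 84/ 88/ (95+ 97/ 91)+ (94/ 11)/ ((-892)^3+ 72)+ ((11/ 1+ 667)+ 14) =178872693373641/ 258519959678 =691.91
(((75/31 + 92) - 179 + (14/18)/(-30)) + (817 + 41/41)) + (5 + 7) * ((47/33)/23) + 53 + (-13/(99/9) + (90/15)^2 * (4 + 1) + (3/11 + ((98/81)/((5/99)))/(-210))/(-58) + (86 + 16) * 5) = 453196140841/307053450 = 1475.95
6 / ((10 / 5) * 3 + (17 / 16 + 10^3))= 32 / 5371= 0.01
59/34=1.74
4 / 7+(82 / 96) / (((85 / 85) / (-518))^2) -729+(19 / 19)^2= 19191143 / 84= 228465.99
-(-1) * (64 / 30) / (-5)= -0.43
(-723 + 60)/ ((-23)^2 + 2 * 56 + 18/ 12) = -1326/ 1285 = -1.03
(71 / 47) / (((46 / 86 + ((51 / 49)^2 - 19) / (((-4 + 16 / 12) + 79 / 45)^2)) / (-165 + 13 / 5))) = 10005590097916 / 858446184445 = 11.66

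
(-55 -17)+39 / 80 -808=-70361 / 80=-879.51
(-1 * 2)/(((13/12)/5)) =-120/13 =-9.23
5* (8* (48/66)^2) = 2560/121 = 21.16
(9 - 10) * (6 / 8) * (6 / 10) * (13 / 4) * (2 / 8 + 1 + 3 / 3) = -1053 / 320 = -3.29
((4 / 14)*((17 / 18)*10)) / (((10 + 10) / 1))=17 / 126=0.13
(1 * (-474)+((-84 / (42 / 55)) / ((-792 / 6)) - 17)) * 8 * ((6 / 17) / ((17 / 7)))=-569.88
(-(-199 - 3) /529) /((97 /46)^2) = 808 /9409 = 0.09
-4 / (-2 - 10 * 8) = 2 / 41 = 0.05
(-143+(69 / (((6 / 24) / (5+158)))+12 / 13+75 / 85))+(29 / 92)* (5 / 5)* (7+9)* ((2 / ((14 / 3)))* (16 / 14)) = 11170474552 / 249067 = 44849.28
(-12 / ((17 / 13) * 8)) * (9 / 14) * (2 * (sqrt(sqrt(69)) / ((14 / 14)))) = -351 * 69^(1 / 4) / 238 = -4.25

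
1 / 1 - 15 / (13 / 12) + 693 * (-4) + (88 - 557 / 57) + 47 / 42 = -28066847 / 10374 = -2705.50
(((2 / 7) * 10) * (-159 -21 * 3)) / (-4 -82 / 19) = 42180 / 553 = 76.27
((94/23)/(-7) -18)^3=-26784575488/4173281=-6418.11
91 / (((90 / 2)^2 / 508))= 22.83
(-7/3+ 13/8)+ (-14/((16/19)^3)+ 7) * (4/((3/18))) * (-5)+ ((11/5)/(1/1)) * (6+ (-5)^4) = 12905293/3840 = 3360.75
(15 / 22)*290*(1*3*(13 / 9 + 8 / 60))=10295 / 11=935.91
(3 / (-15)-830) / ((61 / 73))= -303023 / 305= -993.52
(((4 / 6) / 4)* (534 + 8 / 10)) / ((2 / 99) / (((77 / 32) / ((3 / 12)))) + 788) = 3397317 / 30034700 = 0.11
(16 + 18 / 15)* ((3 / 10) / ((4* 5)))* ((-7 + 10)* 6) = 1161 / 250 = 4.64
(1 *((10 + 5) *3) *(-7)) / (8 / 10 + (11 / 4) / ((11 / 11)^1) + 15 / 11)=-69300 / 1081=-64.11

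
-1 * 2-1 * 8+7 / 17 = -163 / 17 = -9.59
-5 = -5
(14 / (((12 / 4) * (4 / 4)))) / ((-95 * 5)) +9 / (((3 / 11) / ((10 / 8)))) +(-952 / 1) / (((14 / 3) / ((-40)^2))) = -1860244931 / 5700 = -326358.76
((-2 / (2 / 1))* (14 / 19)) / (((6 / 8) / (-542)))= 532.49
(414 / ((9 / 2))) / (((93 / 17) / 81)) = 42228 / 31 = 1362.19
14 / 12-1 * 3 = -11 / 6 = -1.83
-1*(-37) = 37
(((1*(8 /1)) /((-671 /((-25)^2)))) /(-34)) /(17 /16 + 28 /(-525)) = 3000000 /13813877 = 0.22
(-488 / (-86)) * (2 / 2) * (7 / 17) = 1708 / 731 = 2.34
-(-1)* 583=583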